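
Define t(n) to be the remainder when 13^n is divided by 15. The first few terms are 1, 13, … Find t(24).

1

Computing terms: t(0) = 1,  t(1) = 13,  t(2) = 4,  t(3) = 7,  t(4) = 1.
The sequence repeats with period 4.
So t(24) = t(0 + ((24-0) mod 4)) = t(0) = 1.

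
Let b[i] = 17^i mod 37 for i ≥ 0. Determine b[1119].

We have b[0] = 1, b[1] = 17, b[2] = 30, b[3] = 29, b[4] = 12, b[5] = 19, b[6] = 27, b[7] = 15, b[8] = 33, b[9] = 6, b[10] = 28, b[11] = 32, b[12] = 26, b[13] = 35, b[14] = 3, b[15] = 14, b[16] = 16, b[17] = 13, b[18] = 36, b[19] = 20, b[20] = 7, b[21] = 8, b[22] = 25, b[23] = 18, b[24] = 10, b[25] = 22, b[26] = 4, b[27] = 31, b[28] = 9, b[29] = 5, b[30] = 11, b[31] = 2, b[32] = 34, b[33] = 23, b[34] = 21, b[35] = 24, b[36] = 1.
The sequence repeats with period 36.
So b[1119] = b[0 + ((1119-0) mod 36)] = b[3] = 29.

29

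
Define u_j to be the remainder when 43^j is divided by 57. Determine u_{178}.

16

Listing terms: u_1 = 43,  u_2 = 25,  u_3 = 49,  u_4 = 55,  u_5 = 28,  u_6 = 7,  u_7 = 16,  u_8 = 4,  u_9 = 1,  u_{10} = 43.
The sequence repeats with period 9.
(178 - 1) mod 9 = 6, so u_{178} = u_7 = 16.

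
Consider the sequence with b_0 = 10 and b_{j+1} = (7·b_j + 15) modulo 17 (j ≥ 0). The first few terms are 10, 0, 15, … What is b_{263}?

3

We have b_0 = 10; b_1 = 0; b_2 = 15; b_3 = 1; b_4 = 5; b_5 = 16; b_6 = 8; b_7 = 3; b_8 = 2; b_9 = 12; b_{10} = 14; b_{11} = 11; b_{12} = 7; b_{13} = 13; b_{14} = 4; b_{15} = 9; b_{16} = 10.
Since b_{16} = b_0 = 10, the sequence is periodic with period 16.
So b_{263} = b_{0 + ((263-0) mod 16)} = b_7 = 3.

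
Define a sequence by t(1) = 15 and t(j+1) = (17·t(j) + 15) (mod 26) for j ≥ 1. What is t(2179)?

Computing terms: t(1) = 15, t(2) = 10, t(3) = 3, t(4) = 14, t(5) = 19, t(6) = 0, t(7) = 15.
Since t(7) = t(1) = 15, the sequence is periodic with period 6.
So t(2179) = t(1 + ((2179-1) mod 6)) = t(1) = 15.

15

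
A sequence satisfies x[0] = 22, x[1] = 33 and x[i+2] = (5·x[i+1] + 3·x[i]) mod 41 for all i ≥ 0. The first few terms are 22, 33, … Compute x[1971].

x[0] = 22,  x[1] = 33,  x[2] = 26,  x[3] = 24,  x[4] = 34,  x[5] = 37,  x[6] = 0,  x[7] = 29,  x[8] = 22,  x[9] = 33.
Since (x[8], x[9]) = (x[0], x[1]) = (22, 33) (two consecutive terms determine the rest), the sequence is periodic with period 8.
(1971 - 0) mod 8 = 3, so x[1971] = x[3] = 24.

24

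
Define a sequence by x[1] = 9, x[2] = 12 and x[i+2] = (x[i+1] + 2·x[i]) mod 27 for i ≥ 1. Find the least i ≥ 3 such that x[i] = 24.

Computing terms: x[1] = 9, x[2] = 12, x[3] = 3, x[4] = 0, x[5] = 6, x[6] = 6, x[7] = 18, x[8] = 3, x[9] = 12, x[10] = 18, x[11] = 15, x[12] = 24, x[13] = 0, x[14] = 21, x[15] = 21, x[16] = 9, x[17] = 24, x[18] = 15, x[19] = 9, x[20] = 12.
The sequence repeats with period 18.
The value 24 first appears (with i ≥ 3) at x[12].

12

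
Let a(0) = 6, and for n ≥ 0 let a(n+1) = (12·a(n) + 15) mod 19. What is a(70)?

7

We have a(0) = 6,  a(1) = 11,  a(2) = 14,  a(3) = 12,  a(4) = 7,  a(5) = 4,  a(6) = 6.
The sequence repeats with period 6.
So a(70) = a(0 + ((70-0) mod 6)) = a(4) = 7.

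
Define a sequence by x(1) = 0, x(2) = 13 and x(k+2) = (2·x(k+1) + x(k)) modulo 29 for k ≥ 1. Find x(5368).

22

Listing terms: x(1) = 0,  x(2) = 13,  x(3) = 26,  x(4) = 7,  x(5) = 11,  x(6) = 0,  x(7) = 11,  x(8) = 22,  x(9) = 26,  x(10) = 16,  x(11) = 0,  x(12) = 16,  x(13) = 3,  x(14) = 22,  x(15) = 18,  x(16) = 0,  x(17) = 18,  x(18) = 7,  x(19) = 3,  x(20) = 13,  x(21) = 0,  x(22) = 13.
The sequence repeats with period 20.
So x(5368) = x(1 + ((5368-1) mod 20)) = x(8) = 22.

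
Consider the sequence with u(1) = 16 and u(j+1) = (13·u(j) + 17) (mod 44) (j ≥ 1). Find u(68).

27

u(1) = 16,  u(2) = 5,  u(3) = 38,  u(4) = 27,  u(5) = 16.
The sequence repeats with period 4.
(68 - 1) mod 4 = 3, so u(68) = u(4) = 27.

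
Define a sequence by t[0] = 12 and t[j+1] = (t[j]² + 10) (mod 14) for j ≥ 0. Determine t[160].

0

t[0] = 12,  t[1] = 0,  t[2] = 10,  t[3] = 12.
The sequence repeats with period 3.
(160 - 0) mod 3 = 1, so t[160] = t[1] = 0.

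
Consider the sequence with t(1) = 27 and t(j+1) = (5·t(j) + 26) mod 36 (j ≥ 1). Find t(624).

29

t(1) = 27, t(2) = 17, t(3) = 3, t(4) = 5, t(5) = 15, t(6) = 29, t(7) = 27.
The sequence repeats with period 6.
So t(624) = t(1 + ((624-1) mod 6)) = t(6) = 29.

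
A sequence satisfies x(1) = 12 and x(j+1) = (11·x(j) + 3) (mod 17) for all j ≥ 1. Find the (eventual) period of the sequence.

16

Computing terms: x(1) = 12, x(2) = 16, x(3) = 9, x(4) = 0, x(5) = 3, x(6) = 2, x(7) = 8, x(8) = 6, x(9) = 1, x(10) = 14, x(11) = 4, x(12) = 13, x(13) = 10, x(14) = 11, x(15) = 5, x(16) = 7, x(17) = 12.
Since x(17) = x(1) = 12, the sequence is periodic with period 16.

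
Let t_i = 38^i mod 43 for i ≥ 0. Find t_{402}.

Listing terms: t_0 = 1,  t_1 = 38,  t_2 = 25,  t_3 = 4,  t_4 = 23,  t_5 = 14,  t_6 = 16,  t_7 = 6,  t_8 = 13,  t_9 = 21,  t_{10} = 24,  t_{11} = 9,  t_{12} = 41,  t_{13} = 10,  t_{14} = 36,  t_{15} = 35,  t_{16} = 40,  t_{17} = 15,  t_{18} = 11,  t_{19} = 31,  t_{20} = 17,  t_{21} = 1.
Since t_{21} = t_0 = 1, the sequence is periodic with period 21.
So t_{402} = t_{0 + ((402-0) mod 21)} = t_3 = 4.

4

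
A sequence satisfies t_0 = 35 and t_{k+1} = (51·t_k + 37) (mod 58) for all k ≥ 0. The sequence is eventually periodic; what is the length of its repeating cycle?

Listing terms: t_0 = 35; t_1 = 24; t_2 = 43; t_3 = 26; t_4 = 29; t_5 = 8; t_6 = 39; t_7 = 54; t_8 = 7; t_9 = 46; t_{10} = 5; t_{11} = 2; t_{12} = 23; t_{13} = 50; t_{14} = 35.
Since t_{14} = t_0 = 35, the sequence is periodic with period 14.

14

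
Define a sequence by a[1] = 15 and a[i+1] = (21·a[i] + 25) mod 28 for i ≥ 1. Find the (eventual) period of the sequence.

We have a[1] = 15, a[2] = 4, a[3] = 25, a[4] = 18, a[5] = 11, a[6] = 4.
Since a[6] = a[2] = 4, the sequence is eventually periodic: after a pre-period of length 1 it cycles with period 4.

4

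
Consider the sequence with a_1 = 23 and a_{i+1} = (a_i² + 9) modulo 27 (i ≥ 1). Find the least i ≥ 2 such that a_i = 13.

We have a_1 = 23; a_2 = 25; a_3 = 13; a_4 = 16; a_5 = 22; a_6 = 7; a_7 = 4; a_8 = 25.
Since a_8 = a_2 = 25, the sequence is eventually periodic: after a pre-period of length 1 it cycles with period 6.
The value 13 first appears (with i ≥ 2) at a_3.

3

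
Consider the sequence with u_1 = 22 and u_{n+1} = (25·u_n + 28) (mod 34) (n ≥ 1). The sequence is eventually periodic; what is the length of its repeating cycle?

We have u_1 = 22,  u_2 = 0,  u_3 = 28,  u_4 = 14,  u_5 = 4,  u_6 = 26,  u_7 = 32,  u_8 = 12,  u_9 = 22.
The sequence repeats with period 8.

8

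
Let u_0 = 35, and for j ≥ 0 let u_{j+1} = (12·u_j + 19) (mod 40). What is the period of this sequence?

Listing terms: u_0 = 35; u_1 = 39; u_2 = 7; u_3 = 23; u_4 = 15; u_5 = 39.
Since u_5 = u_1 = 39, the sequence is eventually periodic: after a pre-period of length 1 it cycles with period 4.

4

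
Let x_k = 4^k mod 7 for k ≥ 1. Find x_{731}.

2

x_1 = 4,  x_2 = 2,  x_3 = 1,  x_4 = 4.
The sequence repeats with period 3.
(731 - 1) mod 3 = 1, so x_{731} = x_2 = 2.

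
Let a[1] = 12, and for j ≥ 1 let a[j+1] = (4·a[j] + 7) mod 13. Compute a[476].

Listing terms: a[1] = 12; a[2] = 3; a[3] = 6; a[4] = 5; a[5] = 1; a[6] = 11; a[7] = 12.
Since a[7] = a[1] = 12, the sequence is periodic with period 6.
So a[476] = a[1 + ((476-1) mod 6)] = a[2] = 3.

3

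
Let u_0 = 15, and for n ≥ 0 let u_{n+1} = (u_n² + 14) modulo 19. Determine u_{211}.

We have u_0 = 15; u_1 = 11; u_2 = 2; u_3 = 18; u_4 = 15.
Since u_4 = u_0 = 15, the sequence is periodic with period 4.
(211 - 0) mod 4 = 3, so u_{211} = u_3 = 18.

18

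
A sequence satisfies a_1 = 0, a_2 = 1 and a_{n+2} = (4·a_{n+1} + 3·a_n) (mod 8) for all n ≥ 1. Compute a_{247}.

We have a_1 = 0,  a_2 = 1,  a_3 = 4,  a_4 = 3,  a_5 = 0,  a_6 = 1.
The sequence repeats with period 4.
(247 - 1) mod 4 = 2, so a_{247} = a_3 = 4.

4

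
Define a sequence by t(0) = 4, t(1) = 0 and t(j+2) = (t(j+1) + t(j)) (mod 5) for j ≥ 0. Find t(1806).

0

Listing terms: t(0) = 4, t(1) = 0, t(2) = 4, t(3) = 4, t(4) = 3, t(5) = 2, t(6) = 0, t(7) = 2, t(8) = 2, t(9) = 4, t(10) = 1, t(11) = 0, t(12) = 1, t(13) = 1, t(14) = 2, t(15) = 3, t(16) = 0, t(17) = 3, t(18) = 3, t(19) = 1, t(20) = 4, t(21) = 0.
The sequence repeats with period 20.
(1806 - 0) mod 20 = 6, so t(1806) = t(6) = 0.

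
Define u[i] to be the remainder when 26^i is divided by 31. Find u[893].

6

Computing terms: u[0] = 1,  u[1] = 26,  u[2] = 25,  u[3] = 30,  u[4] = 5,  u[5] = 6,  u[6] = 1.
Since u[6] = u[0] = 1, the sequence is periodic with period 6.
(893 - 0) mod 6 = 5, so u[893] = u[5] = 6.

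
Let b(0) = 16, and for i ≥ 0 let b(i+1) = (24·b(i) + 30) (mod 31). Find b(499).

26

b(0) = 16; b(1) = 11; b(2) = 15; b(3) = 18; b(4) = 28; b(5) = 20; b(6) = 14; b(7) = 25; b(8) = 10; b(9) = 22; b(10) = 0; b(11) = 30; b(12) = 6; b(13) = 19; b(14) = 21; b(15) = 7; b(16) = 12; b(17) = 8; b(18) = 5; b(19) = 26; b(20) = 3; b(21) = 9; b(22) = 29; b(23) = 13; b(24) = 1; b(25) = 23; b(26) = 24; b(27) = 17; b(28) = 4; b(29) = 2; b(30) = 16.
The sequence repeats with period 30.
(499 - 0) mod 30 = 19, so b(499) = b(19) = 26.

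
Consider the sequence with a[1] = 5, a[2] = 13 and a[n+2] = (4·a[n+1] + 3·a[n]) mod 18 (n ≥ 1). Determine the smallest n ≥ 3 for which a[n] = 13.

We have a[1] = 5, a[2] = 13, a[3] = 13, a[4] = 1, a[5] = 7, a[6] = 13, a[7] = 1.
Since (a[6], a[7]) = (a[3], a[4]) = (13, 1) (two consecutive terms determine the rest), the sequence is eventually periodic: after a pre-period of length 2 it cycles with period 3.
The value 13 first appears (with n ≥ 3) at a[3].

3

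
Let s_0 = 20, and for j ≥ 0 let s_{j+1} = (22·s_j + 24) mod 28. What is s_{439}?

0

Listing terms: s_0 = 20; s_1 = 16; s_2 = 12; s_3 = 8; s_4 = 4; s_5 = 0; s_6 = 24; s_7 = 20.
The sequence repeats with period 7.
(439 - 0) mod 7 = 5, so s_{439} = s_5 = 0.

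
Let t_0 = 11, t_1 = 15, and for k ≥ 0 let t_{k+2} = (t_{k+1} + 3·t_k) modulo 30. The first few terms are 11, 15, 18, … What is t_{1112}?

Computing terms: t_0 = 11,  t_1 = 15,  t_2 = 18,  t_3 = 3,  t_4 = 27,  t_5 = 6,  t_6 = 27,  t_7 = 15,  t_8 = 6,  t_9 = 21,  t_{10} = 9,  t_{11} = 12,  t_{12} = 9,  t_{13} = 15,  t_{14} = 12,  t_{15} = 27,  t_{16} = 3,  t_{17} = 24,  t_{18} = 3,  t_{19} = 15,  t_{20} = 24,  t_{21} = 9,  t_{22} = 21,  t_{23} = 18,  t_{24} = 21,  t_{25} = 15,  t_{26} = 18.
Since (t_{25}, t_{26}) = (t_1, t_2) = (15, 18) (two consecutive terms determine the rest), the sequence is eventually periodic: after a pre-period of length 1 it cycles with period 24.
For k ≥ 1, t_k depends only on (k - 1) mod 24. (1112 - 1) mod 24 = 7, so t_{1112} = t_8 = 6.

6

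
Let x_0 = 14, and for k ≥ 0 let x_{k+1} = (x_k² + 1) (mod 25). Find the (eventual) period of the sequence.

3

We have x_0 = 14, x_1 = 22, x_2 = 10, x_3 = 1, x_4 = 2, x_5 = 5, x_6 = 1.
Since x_6 = x_3 = 1, the sequence is eventually periodic: after a pre-period of length 3 it cycles with period 3.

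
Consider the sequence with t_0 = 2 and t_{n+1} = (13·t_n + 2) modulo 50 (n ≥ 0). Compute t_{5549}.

t_0 = 2,  t_1 = 28,  t_2 = 16,  t_3 = 10,  t_4 = 32,  t_5 = 18,  t_6 = 36,  t_7 = 20,  t_8 = 12,  t_9 = 8,  t_{10} = 6,  t_{11} = 30,  t_{12} = 42,  t_{13} = 48,  t_{14} = 26,  t_{15} = 40,  t_{16} = 22,  t_{17} = 38,  t_{18} = 46,  t_{19} = 0,  t_{20} = 2.
Since t_{20} = t_0 = 2, the sequence is periodic with period 20.
So t_{5549} = t_{0 + ((5549-0) mod 20)} = t_9 = 8.

8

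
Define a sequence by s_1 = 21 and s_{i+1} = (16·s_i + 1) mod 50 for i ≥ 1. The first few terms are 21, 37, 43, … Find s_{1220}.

15

We have s_1 = 21,  s_2 = 37,  s_3 = 43,  s_4 = 39,  s_5 = 25,  s_6 = 1,  s_7 = 17,  s_8 = 23,  s_9 = 19,  s_{10} = 5,  s_{11} = 31,  s_{12} = 47,  s_{13} = 3,  s_{14} = 49,  s_{15} = 35,  s_{16} = 11,  s_{17} = 27,  s_{18} = 33,  s_{19} = 29,  s_{20} = 15,  s_{21} = 41,  s_{22} = 7,  s_{23} = 13,  s_{24} = 9,  s_{25} = 45,  s_{26} = 21.
Since s_{26} = s_1 = 21, the sequence is periodic with period 25.
So s_{1220} = s_{1 + ((1220-1) mod 25)} = s_{20} = 15.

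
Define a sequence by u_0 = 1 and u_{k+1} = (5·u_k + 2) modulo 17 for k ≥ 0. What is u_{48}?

1

We have u_0 = 1, u_1 = 7, u_2 = 3, u_3 = 0, u_4 = 2, u_5 = 12, u_6 = 11, u_7 = 6, u_8 = 15, u_9 = 9, u_{10} = 13, u_{11} = 16, u_{12} = 14, u_{13} = 4, u_{14} = 5, u_{15} = 10, u_{16} = 1.
Since u_{16} = u_0 = 1, the sequence is periodic with period 16.
(48 - 0) mod 16 = 0, so u_{48} = u_0 = 1.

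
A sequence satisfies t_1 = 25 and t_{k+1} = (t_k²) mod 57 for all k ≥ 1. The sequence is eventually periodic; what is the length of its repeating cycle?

Listing terms: t_1 = 25, t_2 = 55, t_3 = 4, t_4 = 16, t_5 = 28, t_6 = 43, t_7 = 25.
Since t_7 = t_1 = 25, the sequence is periodic with period 6.

6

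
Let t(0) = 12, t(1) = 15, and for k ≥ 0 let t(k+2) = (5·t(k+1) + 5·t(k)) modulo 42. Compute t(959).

We have t(0) = 12,  t(1) = 15,  t(2) = 9,  t(3) = 36,  t(4) = 15,  t(5) = 3,  t(6) = 6,  t(7) = 3,  t(8) = 3,  t(9) = 30,  t(10) = 39,  t(11) = 9,  t(12) = 30,  t(13) = 27,  t(14) = 33,  t(15) = 6,  t(16) = 27,  t(17) = 39,  t(18) = 36,  t(19) = 39,  t(20) = 39,  t(21) = 12,  t(22) = 3,  t(23) = 33,  t(24) = 12,  t(25) = 15.
The sequence repeats with period 24.
(959 - 0) mod 24 = 23, so t(959) = t(23) = 33.

33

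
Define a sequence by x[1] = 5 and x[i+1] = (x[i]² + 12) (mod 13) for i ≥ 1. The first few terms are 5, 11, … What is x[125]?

11

Computing terms: x[1] = 5,  x[2] = 11,  x[3] = 3,  x[4] = 8,  x[5] = 11.
Since x[5] = x[2] = 11, the sequence is eventually periodic: after a pre-period of length 1 it cycles with period 3.
For i ≥ 2, x[i] depends only on (i - 2) mod 3. (125 - 2) mod 3 = 0, so x[125] = x[2] = 11.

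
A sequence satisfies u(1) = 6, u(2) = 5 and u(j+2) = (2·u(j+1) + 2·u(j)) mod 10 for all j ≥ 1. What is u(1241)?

8

u(1) = 6, u(2) = 5, u(3) = 2, u(4) = 4, u(5) = 2, u(6) = 2, u(7) = 8, u(8) = 0, u(9) = 6, u(10) = 2, u(11) = 6, u(12) = 6, u(13) = 4, u(14) = 0, u(15) = 8, u(16) = 6, u(17) = 8, u(18) = 8, u(19) = 2, u(20) = 0, u(21) = 4, u(22) = 8, u(23) = 4, u(24) = 4, u(25) = 6, u(26) = 0, u(27) = 2, u(28) = 4.
Since (u(27), u(28)) = (u(3), u(4)) = (2, 4) (two consecutive terms determine the rest), the sequence is eventually periodic: after a pre-period of length 2 it cycles with period 24.
For j ≥ 3, u(j) depends only on (j - 3) mod 24. (1241 - 3) mod 24 = 14, so u(1241) = u(17) = 8.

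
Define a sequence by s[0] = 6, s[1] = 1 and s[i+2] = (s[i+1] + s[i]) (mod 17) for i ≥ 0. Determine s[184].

15

We have s[0] = 6,  s[1] = 1,  s[2] = 7,  s[3] = 8,  s[4] = 15,  s[5] = 6,  s[6] = 4,  s[7] = 10,  s[8] = 14,  s[9] = 7,  s[10] = 4,  s[11] = 11,  s[12] = 15,  s[13] = 9,  s[14] = 7,  s[15] = 16,  s[16] = 6,  s[17] = 5,  s[18] = 11,  s[19] = 16,  s[20] = 10,  s[21] = 9,  s[22] = 2,  s[23] = 11,  s[24] = 13,  s[25] = 7,  s[26] = 3,  s[27] = 10,  s[28] = 13,  s[29] = 6,  s[30] = 2,  s[31] = 8,  s[32] = 10,  s[33] = 1,  s[34] = 11,  s[35] = 12,  s[36] = 6,  s[37] = 1.
The sequence repeats with period 36.
(184 - 0) mod 36 = 4, so s[184] = s[4] = 15.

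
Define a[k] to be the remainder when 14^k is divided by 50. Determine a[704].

a[1] = 14, a[2] = 46, a[3] = 44, a[4] = 16, a[5] = 24, a[6] = 36, a[7] = 4, a[8] = 6, a[9] = 34, a[10] = 26, a[11] = 14.
The sequence repeats with period 10.
(704 - 1) mod 10 = 3, so a[704] = a[4] = 16.

16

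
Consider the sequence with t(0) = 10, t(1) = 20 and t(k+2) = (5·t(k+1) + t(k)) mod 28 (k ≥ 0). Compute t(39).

We have t(0) = 10, t(1) = 20, t(2) = 26, t(3) = 10, t(4) = 20.
Since (t(3), t(4)) = (t(0), t(1)) = (10, 20) (two consecutive terms determine the rest), the sequence is periodic with period 3.
So t(39) = t(0 + ((39-0) mod 3)) = t(0) = 10.

10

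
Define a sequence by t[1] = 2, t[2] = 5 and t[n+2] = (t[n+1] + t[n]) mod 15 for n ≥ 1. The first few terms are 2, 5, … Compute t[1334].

t[1] = 2,  t[2] = 5,  t[3] = 7,  t[4] = 12,  t[5] = 4,  t[6] = 1,  t[7] = 5,  t[8] = 6,  t[9] = 11,  t[10] = 2,  t[11] = 13,  t[12] = 0,  t[13] = 13,  t[14] = 13,  t[15] = 11,  t[16] = 9,  t[17] = 5,  t[18] = 14,  t[19] = 4,  t[20] = 3,  t[21] = 7,  t[22] = 10,  t[23] = 2,  t[24] = 12,  t[25] = 14,  t[26] = 11,  t[27] = 10,  t[28] = 6,  t[29] = 1,  t[30] = 7,  t[31] = 8,  t[32] = 0,  t[33] = 8,  t[34] = 8,  t[35] = 1,  t[36] = 9,  t[37] = 10,  t[38] = 4,  t[39] = 14,  t[40] = 3,  t[41] = 2,  t[42] = 5.
Since (t[41], t[42]) = (t[1], t[2]) = (2, 5) (two consecutive terms determine the rest), the sequence is periodic with period 40.
(1334 - 1) mod 40 = 13, so t[1334] = t[14] = 13.

13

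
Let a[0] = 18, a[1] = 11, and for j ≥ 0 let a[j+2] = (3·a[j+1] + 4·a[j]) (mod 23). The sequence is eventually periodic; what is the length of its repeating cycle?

22

a[0] = 18,  a[1] = 11,  a[2] = 13,  a[3] = 14,  a[4] = 2,  a[5] = 16,  a[6] = 10,  a[7] = 2,  a[8] = 0,  a[9] = 8,  a[10] = 1,  a[11] = 12,  a[12] = 17,  a[13] = 7,  a[14] = 20,  a[15] = 19,  a[16] = 22,  a[17] = 4,  a[18] = 8,  a[19] = 17,  a[20] = 14,  a[21] = 18,  a[22] = 18,  a[23] = 11.
Since (a[22], a[23]) = (a[0], a[1]) = (18, 11) (two consecutive terms determine the rest), the sequence is periodic with period 22.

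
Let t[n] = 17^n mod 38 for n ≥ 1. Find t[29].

t[1] = 17, t[2] = 23, t[3] = 11, t[4] = 35, t[5] = 25, t[6] = 7, t[7] = 5, t[8] = 9, t[9] = 1, t[10] = 17.
The sequence repeats with period 9.
(29 - 1) mod 9 = 1, so t[29] = t[2] = 23.

23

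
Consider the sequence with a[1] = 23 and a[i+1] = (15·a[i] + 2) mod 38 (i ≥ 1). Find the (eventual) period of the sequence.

18

We have a[1] = 23,  a[2] = 5,  a[3] = 1,  a[4] = 17,  a[5] = 29,  a[6] = 19,  a[7] = 21,  a[8] = 13,  a[9] = 7,  a[10] = 31,  a[11] = 11,  a[12] = 15,  a[13] = 37,  a[14] = 25,  a[15] = 35,  a[16] = 33,  a[17] = 3,  a[18] = 9,  a[19] = 23.
Since a[19] = a[1] = 23, the sequence is periodic with period 18.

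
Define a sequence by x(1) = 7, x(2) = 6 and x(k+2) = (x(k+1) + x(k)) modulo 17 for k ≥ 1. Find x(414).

Computing terms: x(1) = 7, x(2) = 6, x(3) = 13, x(4) = 2, x(5) = 15, x(6) = 0, x(7) = 15, x(8) = 15, x(9) = 13, x(10) = 11, x(11) = 7, x(12) = 1, x(13) = 8, x(14) = 9, x(15) = 0, x(16) = 9, x(17) = 9, x(18) = 1, x(19) = 10, x(20) = 11, x(21) = 4, x(22) = 15, x(23) = 2, x(24) = 0, x(25) = 2, x(26) = 2, x(27) = 4, x(28) = 6, x(29) = 10, x(30) = 16, x(31) = 9, x(32) = 8, x(33) = 0, x(34) = 8, x(35) = 8, x(36) = 16, x(37) = 7, x(38) = 6.
The sequence repeats with period 36.
So x(414) = x(1 + ((414-1) mod 36)) = x(18) = 1.

1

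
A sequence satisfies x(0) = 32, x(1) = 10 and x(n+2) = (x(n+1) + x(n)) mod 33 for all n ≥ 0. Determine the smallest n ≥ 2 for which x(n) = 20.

16

x(0) = 32,  x(1) = 10,  x(2) = 9,  x(3) = 19,  x(4) = 28,  x(5) = 14,  x(6) = 9,  x(7) = 23,  x(8) = 32,  x(9) = 22,  x(10) = 21,  x(11) = 10,  x(12) = 31,  x(13) = 8,  x(14) = 6,  x(15) = 14,  x(16) = 20,  x(17) = 1,  x(18) = 21,  x(19) = 22,  x(20) = 10,  x(21) = 32,  x(22) = 9,  x(23) = 8,  x(24) = 17,  x(25) = 25,  x(26) = 9,  x(27) = 1,  x(28) = 10,  x(29) = 11,  x(30) = 21,  x(31) = 32,  x(32) = 20,  x(33) = 19,  x(34) = 6,  x(35) = 25,  x(36) = 31,  x(37) = 23,  x(38) = 21,  x(39) = 11,  x(40) = 32,  x(41) = 10.
Since (x(40), x(41)) = (x(0), x(1)) = (32, 10) (two consecutive terms determine the rest), the sequence is periodic with period 40.
The value 20 first appears (with n ≥ 2) at x(16).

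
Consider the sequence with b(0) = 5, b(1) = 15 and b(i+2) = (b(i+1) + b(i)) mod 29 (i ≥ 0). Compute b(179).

15

Computing terms: b(0) = 5, b(1) = 15, b(2) = 20, b(3) = 6, b(4) = 26, b(5) = 3, b(6) = 0, b(7) = 3, b(8) = 3, b(9) = 6, b(10) = 9, b(11) = 15, b(12) = 24, b(13) = 10, b(14) = 5, b(15) = 15.
Since (b(14), b(15)) = (b(0), b(1)) = (5, 15) (two consecutive terms determine the rest), the sequence is periodic with period 14.
So b(179) = b(0 + ((179-0) mod 14)) = b(11) = 15.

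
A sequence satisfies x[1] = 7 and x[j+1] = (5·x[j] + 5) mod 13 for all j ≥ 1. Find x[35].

10

Listing terms: x[1] = 7, x[2] = 1, x[3] = 10, x[4] = 3, x[5] = 7.
The sequence repeats with period 4.
So x[35] = x[1 + ((35-1) mod 4)] = x[3] = 10.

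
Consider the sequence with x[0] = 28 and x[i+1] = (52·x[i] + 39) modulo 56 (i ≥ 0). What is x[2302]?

Listing terms: x[0] = 28,  x[1] = 39,  x[2] = 51,  x[3] = 3,  x[4] = 27,  x[5] = 43,  x[6] = 35,  x[7] = 11,  x[8] = 51.
Since x[8] = x[2] = 51, the sequence is eventually periodic: after a pre-period of length 2 it cycles with period 6.
For i ≥ 2, x[i] depends only on (i - 2) mod 6. (2302 - 2) mod 6 = 2, so x[2302] = x[4] = 27.

27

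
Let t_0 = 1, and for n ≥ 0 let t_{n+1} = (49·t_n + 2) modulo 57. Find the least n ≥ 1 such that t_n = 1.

t_0 = 1,  t_1 = 51,  t_2 = 50,  t_3 = 1.
The sequence repeats with period 3.
The value 1 next appears (with n ≥ 1) at t_3.

3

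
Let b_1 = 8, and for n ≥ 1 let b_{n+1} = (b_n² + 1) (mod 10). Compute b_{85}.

2

Computing terms: b_1 = 8; b_2 = 5; b_3 = 6; b_4 = 7; b_5 = 0; b_6 = 1; b_7 = 2; b_8 = 5.
Since b_8 = b_2 = 5, the sequence is eventually periodic: after a pre-period of length 1 it cycles with period 6.
For n ≥ 2, b_n depends only on (n - 2) mod 6. (85 - 2) mod 6 = 5, so b_{85} = b_7 = 2.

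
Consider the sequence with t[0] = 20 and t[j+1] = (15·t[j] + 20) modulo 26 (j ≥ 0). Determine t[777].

24

Computing terms: t[0] = 20, t[1] = 8, t[2] = 10, t[3] = 14, t[4] = 22, t[5] = 12, t[6] = 18, t[7] = 4, t[8] = 2, t[9] = 24, t[10] = 16, t[11] = 0, t[12] = 20.
Since t[12] = t[0] = 20, the sequence is periodic with period 12.
(777 - 0) mod 12 = 9, so t[777] = t[9] = 24.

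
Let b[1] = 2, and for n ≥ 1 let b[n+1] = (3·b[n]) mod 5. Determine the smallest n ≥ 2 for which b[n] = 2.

5

We have b[1] = 2, b[2] = 1, b[3] = 3, b[4] = 4, b[5] = 2.
The sequence repeats with period 4.
The value 2 next appears (with n ≥ 2) at b[5].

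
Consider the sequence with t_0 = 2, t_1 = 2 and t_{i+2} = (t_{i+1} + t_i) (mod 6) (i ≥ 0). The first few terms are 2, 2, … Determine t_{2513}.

Listing terms: t_0 = 2; t_1 = 2; t_2 = 4; t_3 = 0; t_4 = 4; t_5 = 4; t_6 = 2; t_7 = 0; t_8 = 2; t_9 = 2.
The sequence repeats with period 8.
So t_{2513} = t_{0 + ((2513-0) mod 8)} = t_1 = 2.

2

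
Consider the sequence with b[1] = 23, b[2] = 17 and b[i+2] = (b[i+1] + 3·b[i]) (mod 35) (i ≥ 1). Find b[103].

We have b[1] = 23,  b[2] = 17,  b[3] = 16,  b[4] = 32,  b[5] = 10,  b[6] = 1,  b[7] = 31,  b[8] = 34,  b[9] = 22,  b[10] = 19,  b[11] = 15,  b[12] = 2,  b[13] = 12,  b[14] = 18,  b[15] = 19,  b[16] = 3,  b[17] = 25,  b[18] = 34,  b[19] = 4,  b[20] = 1,  b[21] = 13,  b[22] = 16,  b[23] = 20,  b[24] = 33,  b[25] = 23,  b[26] = 17.
The sequence repeats with period 24.
So b[103] = b[1 + ((103-1) mod 24)] = b[7] = 31.

31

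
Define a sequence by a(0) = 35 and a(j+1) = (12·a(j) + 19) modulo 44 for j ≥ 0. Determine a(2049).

We have a(0) = 35; a(1) = 43; a(2) = 7; a(3) = 15; a(4) = 23; a(5) = 31; a(6) = 39; a(7) = 3; a(8) = 11; a(9) = 19; a(10) = 27; a(11) = 35.
Since a(11) = a(0) = 35, the sequence is periodic with period 11.
So a(2049) = a(0 + ((2049-0) mod 11)) = a(3) = 15.

15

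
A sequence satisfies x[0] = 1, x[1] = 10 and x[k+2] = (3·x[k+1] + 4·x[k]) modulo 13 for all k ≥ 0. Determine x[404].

8

Computing terms: x[0] = 1, x[1] = 10, x[2] = 8, x[3] = 12, x[4] = 3, x[5] = 5, x[6] = 1, x[7] = 10.
The sequence repeats with period 6.
So x[404] = x[0 + ((404-0) mod 6)] = x[2] = 8.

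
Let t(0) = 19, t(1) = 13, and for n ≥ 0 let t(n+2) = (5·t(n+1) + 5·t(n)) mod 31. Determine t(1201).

We have t(0) = 19,  t(1) = 13,  t(2) = 5,  t(3) = 28,  t(4) = 10,  t(5) = 4,  t(6) = 8,  t(7) = 29,  t(8) = 30,  t(9) = 16,  t(10) = 13,  t(11) = 21,  t(12) = 15,  t(13) = 25,  t(14) = 14,  t(15) = 9,  t(16) = 22,  t(17) = 0,  t(18) = 17,  t(19) = 23,  t(20) = 14,  t(21) = 30,  t(22) = 3,  t(23) = 10,  t(24) = 3,  t(25) = 3,  t(26) = 30,  t(27) = 10,  t(28) = 14,  t(29) = 27,  t(30) = 19,  t(31) = 13.
The sequence repeats with period 30.
(1201 - 0) mod 30 = 1, so t(1201) = t(1) = 13.

13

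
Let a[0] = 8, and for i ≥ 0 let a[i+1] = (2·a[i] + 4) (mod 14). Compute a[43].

a[0] = 8; a[1] = 6; a[2] = 2; a[3] = 8.
Since a[3] = a[0] = 8, the sequence is periodic with period 3.
So a[43] = a[0 + ((43-0) mod 3)] = a[1] = 6.

6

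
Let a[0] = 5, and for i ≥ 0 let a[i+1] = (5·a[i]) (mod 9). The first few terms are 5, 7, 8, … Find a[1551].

4

We have a[0] = 5; a[1] = 7; a[2] = 8; a[3] = 4; a[4] = 2; a[5] = 1; a[6] = 5.
Since a[6] = a[0] = 5, the sequence is periodic with period 6.
(1551 - 0) mod 6 = 3, so a[1551] = a[3] = 4.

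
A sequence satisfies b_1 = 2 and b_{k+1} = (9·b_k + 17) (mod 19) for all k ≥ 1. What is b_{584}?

b_1 = 2; b_2 = 16; b_3 = 9; b_4 = 3; b_5 = 6; b_6 = 14; b_7 = 10; b_8 = 12; b_9 = 11; b_{10} = 2.
The sequence repeats with period 9.
(584 - 1) mod 9 = 7, so b_{584} = b_8 = 12.

12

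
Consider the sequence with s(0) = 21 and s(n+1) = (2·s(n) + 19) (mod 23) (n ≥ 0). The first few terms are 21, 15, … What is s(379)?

19

We have s(0) = 21; s(1) = 15; s(2) = 3; s(3) = 2; s(4) = 0; s(5) = 19; s(6) = 11; s(7) = 18; s(8) = 9; s(9) = 14; s(10) = 1; s(11) = 21.
Since s(11) = s(0) = 21, the sequence is periodic with period 11.
So s(379) = s(0 + ((379-0) mod 11)) = s(5) = 19.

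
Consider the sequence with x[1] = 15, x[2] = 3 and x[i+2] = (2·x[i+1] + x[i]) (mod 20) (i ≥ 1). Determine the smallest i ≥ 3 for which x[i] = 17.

We have x[1] = 15, x[2] = 3, x[3] = 1, x[4] = 5, x[5] = 11, x[6] = 7, x[7] = 5, x[8] = 17, x[9] = 19, x[10] = 15, x[11] = 9, x[12] = 13, x[13] = 15, x[14] = 3.
Since (x[13], x[14]) = (x[1], x[2]) = (15, 3) (two consecutive terms determine the rest), the sequence is periodic with period 12.
The value 17 first appears (with i ≥ 3) at x[8].

8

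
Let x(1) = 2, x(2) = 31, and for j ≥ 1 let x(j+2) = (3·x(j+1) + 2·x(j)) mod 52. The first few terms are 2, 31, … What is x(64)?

41

Computing terms: x(1) = 2,  x(2) = 31,  x(3) = 45,  x(4) = 41,  x(5) = 5,  x(6) = 45,  x(7) = 41.
Since (x(6), x(7)) = (x(3), x(4)) = (45, 41) (two consecutive terms determine the rest), the sequence is eventually periodic: after a pre-period of length 2 it cycles with period 3.
For j ≥ 3, x(j) depends only on (j - 3) mod 3. (64 - 3) mod 3 = 1, so x(64) = x(4) = 41.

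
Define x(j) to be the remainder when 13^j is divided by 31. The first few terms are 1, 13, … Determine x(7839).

x(0) = 1, x(1) = 13, x(2) = 14, x(3) = 27, x(4) = 10, x(5) = 6, x(6) = 16, x(7) = 22, x(8) = 7, x(9) = 29, x(10) = 5, x(11) = 3, x(12) = 8, x(13) = 11, x(14) = 19, x(15) = 30, x(16) = 18, x(17) = 17, x(18) = 4, x(19) = 21, x(20) = 25, x(21) = 15, x(22) = 9, x(23) = 24, x(24) = 2, x(25) = 26, x(26) = 28, x(27) = 23, x(28) = 20, x(29) = 12, x(30) = 1.
The sequence repeats with period 30.
So x(7839) = x(0 + ((7839-0) mod 30)) = x(9) = 29.

29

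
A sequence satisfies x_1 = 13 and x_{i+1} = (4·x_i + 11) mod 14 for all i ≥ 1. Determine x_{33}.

We have x_1 = 13; x_2 = 7; x_3 = 11; x_4 = 13.
Since x_4 = x_1 = 13, the sequence is periodic with period 3.
So x_{33} = x_{1 + ((33-1) mod 3)} = x_3 = 11.

11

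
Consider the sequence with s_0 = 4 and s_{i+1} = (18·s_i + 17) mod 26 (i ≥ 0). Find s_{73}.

11

Listing terms: s_0 = 4,  s_1 = 11,  s_2 = 7,  s_3 = 13,  s_4 = 17,  s_5 = 11.
Since s_5 = s_1 = 11, the sequence is eventually periodic: after a pre-period of length 1 it cycles with period 4.
For i ≥ 1, s_i depends only on (i - 1) mod 4. (73 - 1) mod 4 = 0, so s_{73} = s_1 = 11.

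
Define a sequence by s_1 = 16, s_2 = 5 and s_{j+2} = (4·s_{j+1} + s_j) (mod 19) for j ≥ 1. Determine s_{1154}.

Computing terms: s_1 = 16, s_2 = 5, s_3 = 17, s_4 = 16, s_5 = 5.
The sequence repeats with period 3.
So s_{1154} = s_{1 + ((1154-1) mod 3)} = s_2 = 5.

5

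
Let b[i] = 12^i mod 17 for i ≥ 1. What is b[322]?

Computing terms: b[1] = 12, b[2] = 8, b[3] = 11, b[4] = 13, b[5] = 3, b[6] = 2, b[7] = 7, b[8] = 16, b[9] = 5, b[10] = 9, b[11] = 6, b[12] = 4, b[13] = 14, b[14] = 15, b[15] = 10, b[16] = 1, b[17] = 12.
The sequence repeats with period 16.
(322 - 1) mod 16 = 1, so b[322] = b[2] = 8.

8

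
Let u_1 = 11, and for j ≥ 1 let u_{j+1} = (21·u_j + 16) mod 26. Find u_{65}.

Listing terms: u_1 = 11, u_2 = 13, u_3 = 3, u_4 = 1, u_5 = 11.
The sequence repeats with period 4.
So u_{65} = u_{1 + ((65-1) mod 4)} = u_1 = 11.

11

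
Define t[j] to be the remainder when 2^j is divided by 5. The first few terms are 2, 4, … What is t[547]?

3

We have t[1] = 2, t[2] = 4, t[3] = 3, t[4] = 1, t[5] = 2.
Since t[5] = t[1] = 2, the sequence is periodic with period 4.
So t[547] = t[1 + ((547-1) mod 4)] = t[3] = 3.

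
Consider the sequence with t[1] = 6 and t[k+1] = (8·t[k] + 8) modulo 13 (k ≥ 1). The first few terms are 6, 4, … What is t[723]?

We have t[1] = 6,  t[2] = 4,  t[3] = 1,  t[4] = 3,  t[5] = 6.
Since t[5] = t[1] = 6, the sequence is periodic with period 4.
(723 - 1) mod 4 = 2, so t[723] = t[3] = 1.

1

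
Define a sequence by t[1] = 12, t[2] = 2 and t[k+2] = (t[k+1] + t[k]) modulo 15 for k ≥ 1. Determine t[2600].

We have t[1] = 12,  t[2] = 2,  t[3] = 14,  t[4] = 1,  t[5] = 0,  t[6] = 1,  t[7] = 1,  t[8] = 2,  t[9] = 3,  t[10] = 5,  t[11] = 8,  t[12] = 13,  t[13] = 6,  t[14] = 4,  t[15] = 10,  t[16] = 14,  t[17] = 9,  t[18] = 8,  t[19] = 2,  t[20] = 10,  t[21] = 12,  t[22] = 7,  t[23] = 4,  t[24] = 11,  t[25] = 0,  t[26] = 11,  t[27] = 11,  t[28] = 7,  t[29] = 3,  t[30] = 10,  t[31] = 13,  t[32] = 8,  t[33] = 6,  t[34] = 14,  t[35] = 5,  t[36] = 4,  t[37] = 9,  t[38] = 13,  t[39] = 7,  t[40] = 5,  t[41] = 12,  t[42] = 2.
The sequence repeats with period 40.
(2600 - 1) mod 40 = 39, so t[2600] = t[40] = 5.

5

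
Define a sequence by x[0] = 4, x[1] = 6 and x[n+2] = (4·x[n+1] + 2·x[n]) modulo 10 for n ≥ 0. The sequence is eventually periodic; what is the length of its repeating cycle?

4

Listing terms: x[0] = 4,  x[1] = 6,  x[2] = 2,  x[3] = 0,  x[4] = 4,  x[5] = 6.
The sequence repeats with period 4.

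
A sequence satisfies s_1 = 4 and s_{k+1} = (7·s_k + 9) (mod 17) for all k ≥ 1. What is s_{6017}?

4

Listing terms: s_1 = 4; s_2 = 3; s_3 = 13; s_4 = 15; s_5 = 12; s_6 = 8; s_7 = 14; s_8 = 5; s_9 = 10; s_{10} = 11; s_{11} = 1; s_{12} = 16; s_{13} = 2; s_{14} = 6; s_{15} = 0; s_{16} = 9; s_{17} = 4.
The sequence repeats with period 16.
(6017 - 1) mod 16 = 0, so s_{6017} = s_1 = 4.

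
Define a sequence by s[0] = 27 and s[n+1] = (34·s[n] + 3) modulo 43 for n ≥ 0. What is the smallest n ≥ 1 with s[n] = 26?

41

Computing terms: s[0] = 27; s[1] = 18; s[2] = 13; s[3] = 15; s[4] = 40; s[5] = 30; s[6] = 34; s[7] = 41; s[8] = 21; s[9] = 29; s[10] = 0; s[11] = 3; s[12] = 19; s[13] = 4; s[14] = 10; s[15] = 42; s[16] = 12; s[17] = 24; s[18] = 2; s[19] = 28; s[20] = 9; s[21] = 8; s[22] = 17; s[23] = 22; s[24] = 20; s[25] = 38; s[26] = 5; s[27] = 1; s[28] = 37; s[29] = 14; s[30] = 6; s[31] = 35; s[32] = 32; s[33] = 16; s[34] = 31; s[35] = 25; s[36] = 36; s[37] = 23; s[38] = 11; s[39] = 33; s[40] = 7; s[41] = 26; s[42] = 27.
Since s[42] = s[0] = 27, the sequence is periodic with period 42.
The value 26 first appears (with n ≥ 1) at s[41].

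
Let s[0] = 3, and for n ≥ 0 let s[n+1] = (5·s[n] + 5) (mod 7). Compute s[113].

s[0] = 3, s[1] = 6, s[2] = 0, s[3] = 5, s[4] = 2, s[5] = 1, s[6] = 3.
The sequence repeats with period 6.
So s[113] = s[0 + ((113-0) mod 6)] = s[5] = 1.

1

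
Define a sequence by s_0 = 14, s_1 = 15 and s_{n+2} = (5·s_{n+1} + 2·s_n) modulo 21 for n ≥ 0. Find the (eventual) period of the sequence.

We have s_0 = 14; s_1 = 15; s_2 = 19; s_3 = 20; s_4 = 12; s_5 = 16; s_6 = 20; s_7 = 6; s_8 = 7; s_9 = 5; s_{10} = 18; s_{11} = 16; s_{12} = 11; s_{13} = 3; s_{14} = 16; s_{15} = 2; s_{16} = 0; s_{17} = 4; s_{18} = 20; s_{19} = 3; s_{20} = 13; s_{21} = 8; s_{22} = 3; s_{23} = 10; s_{24} = 14; s_{25} = 6; s_{26} = 16; s_{27} = 8; s_{28} = 9; s_{29} = 19; s_{30} = 8; s_{31} = 15; s_{32} = 7; s_{33} = 2; s_{34} = 3; s_{35} = 19; s_{36} = 17; s_{37} = 18; s_{38} = 19; s_{39} = 5; s_{40} = 0; s_{41} = 10; s_{42} = 8; s_{43} = 18; s_{44} = 1; s_{45} = 20; s_{46} = 18; s_{47} = 4; s_{48} = 14; s_{49} = 15.
The sequence repeats with period 48.

48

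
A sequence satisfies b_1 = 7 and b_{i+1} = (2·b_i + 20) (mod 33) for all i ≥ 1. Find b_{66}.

Computing terms: b_1 = 7,  b_2 = 1,  b_3 = 22,  b_4 = 31,  b_5 = 16,  b_6 = 19,  b_7 = 25,  b_8 = 4,  b_9 = 28,  b_{10} = 10,  b_{11} = 7.
The sequence repeats with period 10.
(66 - 1) mod 10 = 5, so b_{66} = b_6 = 19.

19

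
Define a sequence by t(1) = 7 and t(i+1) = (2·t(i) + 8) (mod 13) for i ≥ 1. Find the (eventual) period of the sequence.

We have t(1) = 7; t(2) = 9; t(3) = 0; t(4) = 8; t(5) = 11; t(6) = 4; t(7) = 3; t(8) = 1; t(9) = 10; t(10) = 2; t(11) = 12; t(12) = 6; t(13) = 7.
The sequence repeats with period 12.

12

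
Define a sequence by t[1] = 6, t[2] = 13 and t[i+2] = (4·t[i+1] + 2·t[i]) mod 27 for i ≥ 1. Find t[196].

3

Listing terms: t[1] = 6; t[2] = 13; t[3] = 10; t[4] = 12; t[5] = 14; t[6] = 26; t[7] = 24; t[8] = 13; t[9] = 19; t[10] = 21; t[11] = 14; t[12] = 17; t[13] = 15; t[14] = 13; t[15] = 1; t[16] = 3; t[17] = 14; t[18] = 8; t[19] = 6; t[20] = 13.
Since (t[19], t[20]) = (t[1], t[2]) = (6, 13) (two consecutive terms determine the rest), the sequence is periodic with period 18.
(196 - 1) mod 18 = 15, so t[196] = t[16] = 3.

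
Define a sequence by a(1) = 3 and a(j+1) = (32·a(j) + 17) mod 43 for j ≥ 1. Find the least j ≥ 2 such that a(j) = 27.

2

Listing terms: a(1) = 3,  a(2) = 27,  a(3) = 21,  a(4) = 1,  a(5) = 6,  a(6) = 37,  a(7) = 40,  a(8) = 7,  a(9) = 26,  a(10) = 32,  a(11) = 9,  a(12) = 4,  a(13) = 16,  a(14) = 13,  a(15) = 3.
The sequence repeats with period 14.
The value 27 first appears (with j ≥ 2) at a(2).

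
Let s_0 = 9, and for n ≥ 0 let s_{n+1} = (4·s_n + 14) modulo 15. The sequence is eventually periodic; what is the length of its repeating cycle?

6

Listing terms: s_0 = 9,  s_1 = 5,  s_2 = 4,  s_3 = 0,  s_4 = 14,  s_5 = 10,  s_6 = 9.
The sequence repeats with period 6.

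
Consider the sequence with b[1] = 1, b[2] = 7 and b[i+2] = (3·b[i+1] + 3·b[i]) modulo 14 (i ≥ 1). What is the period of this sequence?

Computing terms: b[1] = 1; b[2] = 7; b[3] = 10; b[4] = 9; b[5] = 1; b[6] = 2; b[7] = 9; b[8] = 5; b[9] = 0; b[10] = 1; b[11] = 3; b[12] = 12; b[13] = 3; b[14] = 3; b[15] = 4; b[16] = 7; b[17] = 5; b[18] = 8; b[19] = 11; b[20] = 1; b[21] = 8; b[22] = 13; b[23] = 7; b[24] = 4; b[25] = 5; b[26] = 13; b[27] = 12; b[28] = 5; b[29] = 9; b[30] = 0; b[31] = 13; b[32] = 11; b[33] = 2; b[34] = 11; b[35] = 11; b[36] = 10; b[37] = 7; b[38] = 9; b[39] = 6; b[40] = 3; b[41] = 13; b[42] = 6; b[43] = 1; b[44] = 7.
The sequence repeats with period 42.

42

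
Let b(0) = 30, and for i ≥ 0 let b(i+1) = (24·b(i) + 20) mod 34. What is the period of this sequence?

16

Listing terms: b(0) = 30; b(1) = 26; b(2) = 32; b(3) = 6; b(4) = 28; b(5) = 12; b(6) = 2; b(7) = 0; b(8) = 20; b(9) = 24; b(10) = 18; b(11) = 10; b(12) = 22; b(13) = 4; b(14) = 14; b(15) = 16; b(16) = 30.
Since b(16) = b(0) = 30, the sequence is periodic with period 16.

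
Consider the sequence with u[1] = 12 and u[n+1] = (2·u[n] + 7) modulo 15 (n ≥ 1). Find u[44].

u[1] = 12, u[2] = 1, u[3] = 9, u[4] = 10, u[5] = 12.
Since u[5] = u[1] = 12, the sequence is periodic with period 4.
(44 - 1) mod 4 = 3, so u[44] = u[4] = 10.

10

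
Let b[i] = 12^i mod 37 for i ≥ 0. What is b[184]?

We have b[0] = 1, b[1] = 12, b[2] = 33, b[3] = 26, b[4] = 16, b[5] = 7, b[6] = 10, b[7] = 9, b[8] = 34, b[9] = 1.
The sequence repeats with period 9.
(184 - 0) mod 9 = 4, so b[184] = b[4] = 16.

16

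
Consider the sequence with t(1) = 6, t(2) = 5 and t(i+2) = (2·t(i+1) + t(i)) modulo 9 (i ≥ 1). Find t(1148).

t(1) = 6,  t(2) = 5,  t(3) = 7,  t(4) = 1,  t(5) = 0,  t(6) = 1,  t(7) = 2,  t(8) = 5,  t(9) = 3,  t(10) = 2,  t(11) = 7,  t(12) = 7,  t(13) = 3,  t(14) = 4,  t(15) = 2,  t(16) = 8,  t(17) = 0,  t(18) = 8,  t(19) = 7,  t(20) = 4,  t(21) = 6,  t(22) = 7,  t(23) = 2,  t(24) = 2,  t(25) = 6,  t(26) = 5.
Since (t(25), t(26)) = (t(1), t(2)) = (6, 5) (two consecutive terms determine the rest), the sequence is periodic with period 24.
So t(1148) = t(1 + ((1148-1) mod 24)) = t(20) = 4.

4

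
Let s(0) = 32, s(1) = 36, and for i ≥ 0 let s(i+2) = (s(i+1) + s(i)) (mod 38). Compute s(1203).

14

Listing terms: s(0) = 32,  s(1) = 36,  s(2) = 30,  s(3) = 28,  s(4) = 20,  s(5) = 10,  s(6) = 30,  s(7) = 2,  s(8) = 32,  s(9) = 34,  s(10) = 28,  s(11) = 24,  s(12) = 14,  s(13) = 0,  s(14) = 14,  s(15) = 14,  s(16) = 28,  s(17) = 4,  s(18) = 32,  s(19) = 36.
Since (s(18), s(19)) = (s(0), s(1)) = (32, 36) (two consecutive terms determine the rest), the sequence is periodic with period 18.
(1203 - 0) mod 18 = 15, so s(1203) = s(15) = 14.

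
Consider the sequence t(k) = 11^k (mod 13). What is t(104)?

9

t(0) = 1, t(1) = 11, t(2) = 4, t(3) = 5, t(4) = 3, t(5) = 7, t(6) = 12, t(7) = 2, t(8) = 9, t(9) = 8, t(10) = 10, t(11) = 6, t(12) = 1.
Since t(12) = t(0) = 1, the sequence is periodic with period 12.
(104 - 0) mod 12 = 8, so t(104) = t(8) = 9.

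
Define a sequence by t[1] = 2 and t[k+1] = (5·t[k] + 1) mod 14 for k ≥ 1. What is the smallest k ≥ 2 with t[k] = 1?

We have t[1] = 2,  t[2] = 11,  t[3] = 0,  t[4] = 1,  t[5] = 6,  t[6] = 3,  t[7] = 2.
Since t[7] = t[1] = 2, the sequence is periodic with period 6.
The value 1 first appears (with k ≥ 2) at t[4].

4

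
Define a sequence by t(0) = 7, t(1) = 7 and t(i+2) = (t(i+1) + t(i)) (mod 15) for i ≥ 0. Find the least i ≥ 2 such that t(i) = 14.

We have t(0) = 7, t(1) = 7, t(2) = 14, t(3) = 6, t(4) = 5, t(5) = 11, t(6) = 1, t(7) = 12, t(8) = 13, t(9) = 10, t(10) = 8, t(11) = 3, t(12) = 11, t(13) = 14, t(14) = 10, t(15) = 9, t(16) = 4, t(17) = 13, t(18) = 2, t(19) = 0, t(20) = 2, t(21) = 2, t(22) = 4, t(23) = 6, t(24) = 10, t(25) = 1, t(26) = 11, t(27) = 12, t(28) = 8, t(29) = 5, t(30) = 13, t(31) = 3, t(32) = 1, t(33) = 4, t(34) = 5, t(35) = 9, t(36) = 14, t(37) = 8, t(38) = 7, t(39) = 0, t(40) = 7, t(41) = 7.
The sequence repeats with period 40.
The value 14 first appears (with i ≥ 2) at t(2).

2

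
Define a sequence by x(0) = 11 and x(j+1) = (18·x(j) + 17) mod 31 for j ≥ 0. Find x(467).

Listing terms: x(0) = 11, x(1) = 29, x(2) = 12, x(3) = 16, x(4) = 26, x(5) = 20, x(6) = 5, x(7) = 14, x(8) = 21, x(9) = 23, x(10) = 28, x(11) = 25, x(12) = 2, x(13) = 22, x(14) = 10, x(15) = 11.
Since x(15) = x(0) = 11, the sequence is periodic with period 15.
(467 - 0) mod 15 = 2, so x(467) = x(2) = 12.

12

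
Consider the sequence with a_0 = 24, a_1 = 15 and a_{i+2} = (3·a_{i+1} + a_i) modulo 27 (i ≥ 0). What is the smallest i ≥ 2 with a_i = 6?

Listing terms: a_0 = 24, a_1 = 15, a_2 = 15, a_3 = 6, a_4 = 6, a_5 = 24, a_6 = 24, a_7 = 15.
Since (a_6, a_7) = (a_0, a_1) = (24, 15) (two consecutive terms determine the rest), the sequence is periodic with period 6.
The value 6 first appears (with i ≥ 2) at a_3.

3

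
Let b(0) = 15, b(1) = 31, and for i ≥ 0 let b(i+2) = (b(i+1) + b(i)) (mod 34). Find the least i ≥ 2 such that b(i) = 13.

7

Computing terms: b(0) = 15, b(1) = 31, b(2) = 12, b(3) = 9, b(4) = 21, b(5) = 30, b(6) = 17, b(7) = 13, b(8) = 30, b(9) = 9, b(10) = 5, b(11) = 14, b(12) = 19, b(13) = 33, b(14) = 18, b(15) = 17, b(16) = 1, b(17) = 18, b(18) = 19, b(19) = 3, b(20) = 22, b(21) = 25, b(22) = 13, b(23) = 4, b(24) = 17, b(25) = 21, b(26) = 4, b(27) = 25, b(28) = 29, b(29) = 20, b(30) = 15, b(31) = 1, b(32) = 16, b(33) = 17, b(34) = 33, b(35) = 16, b(36) = 15, b(37) = 31.
The sequence repeats with period 36.
The value 13 first appears (with i ≥ 2) at b(7).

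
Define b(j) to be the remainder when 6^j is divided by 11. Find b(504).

Listing terms: b(1) = 6; b(2) = 3; b(3) = 7; b(4) = 9; b(5) = 10; b(6) = 5; b(7) = 8; b(8) = 4; b(9) = 2; b(10) = 1; b(11) = 6.
Since b(11) = b(1) = 6, the sequence is periodic with period 10.
(504 - 1) mod 10 = 3, so b(504) = b(4) = 9.

9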